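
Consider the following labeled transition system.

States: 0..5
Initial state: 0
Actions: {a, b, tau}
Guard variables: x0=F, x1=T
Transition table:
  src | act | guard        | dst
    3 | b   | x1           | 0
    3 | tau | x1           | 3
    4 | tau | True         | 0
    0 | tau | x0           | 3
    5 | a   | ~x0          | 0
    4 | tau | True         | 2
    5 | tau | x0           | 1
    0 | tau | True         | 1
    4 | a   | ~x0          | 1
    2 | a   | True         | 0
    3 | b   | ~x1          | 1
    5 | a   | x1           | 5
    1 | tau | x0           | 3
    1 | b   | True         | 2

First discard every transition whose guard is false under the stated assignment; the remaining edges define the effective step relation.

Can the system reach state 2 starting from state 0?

10 transition(s) survive guard evaluation.
depth 0: {0}
depth 1: {1}  now seen {0,1}
depth 2: {2}  now seen {0,1,2}
Reachable = {0,1,2}
witness 2: tau·b

Answer: REACHABLE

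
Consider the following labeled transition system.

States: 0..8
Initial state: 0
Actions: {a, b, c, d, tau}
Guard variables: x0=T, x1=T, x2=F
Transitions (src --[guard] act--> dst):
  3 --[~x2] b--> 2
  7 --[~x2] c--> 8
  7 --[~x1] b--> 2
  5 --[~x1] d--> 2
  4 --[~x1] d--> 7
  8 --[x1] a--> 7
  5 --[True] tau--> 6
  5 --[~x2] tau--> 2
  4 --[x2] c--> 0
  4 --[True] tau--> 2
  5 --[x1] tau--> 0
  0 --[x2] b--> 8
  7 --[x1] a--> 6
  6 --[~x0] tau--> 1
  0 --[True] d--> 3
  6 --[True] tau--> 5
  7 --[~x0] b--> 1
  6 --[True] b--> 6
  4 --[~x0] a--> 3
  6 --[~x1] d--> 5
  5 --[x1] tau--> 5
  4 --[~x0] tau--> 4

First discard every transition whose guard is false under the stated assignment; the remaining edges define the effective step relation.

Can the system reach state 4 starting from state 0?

Answer: UNREACHABLE

Analysis:
After dropping false guards: 12 live edges.
L0 = {0}
L1 = {3}  total {0,3}
L2 = {2}  total {0,2,3}
R = {0,2,3}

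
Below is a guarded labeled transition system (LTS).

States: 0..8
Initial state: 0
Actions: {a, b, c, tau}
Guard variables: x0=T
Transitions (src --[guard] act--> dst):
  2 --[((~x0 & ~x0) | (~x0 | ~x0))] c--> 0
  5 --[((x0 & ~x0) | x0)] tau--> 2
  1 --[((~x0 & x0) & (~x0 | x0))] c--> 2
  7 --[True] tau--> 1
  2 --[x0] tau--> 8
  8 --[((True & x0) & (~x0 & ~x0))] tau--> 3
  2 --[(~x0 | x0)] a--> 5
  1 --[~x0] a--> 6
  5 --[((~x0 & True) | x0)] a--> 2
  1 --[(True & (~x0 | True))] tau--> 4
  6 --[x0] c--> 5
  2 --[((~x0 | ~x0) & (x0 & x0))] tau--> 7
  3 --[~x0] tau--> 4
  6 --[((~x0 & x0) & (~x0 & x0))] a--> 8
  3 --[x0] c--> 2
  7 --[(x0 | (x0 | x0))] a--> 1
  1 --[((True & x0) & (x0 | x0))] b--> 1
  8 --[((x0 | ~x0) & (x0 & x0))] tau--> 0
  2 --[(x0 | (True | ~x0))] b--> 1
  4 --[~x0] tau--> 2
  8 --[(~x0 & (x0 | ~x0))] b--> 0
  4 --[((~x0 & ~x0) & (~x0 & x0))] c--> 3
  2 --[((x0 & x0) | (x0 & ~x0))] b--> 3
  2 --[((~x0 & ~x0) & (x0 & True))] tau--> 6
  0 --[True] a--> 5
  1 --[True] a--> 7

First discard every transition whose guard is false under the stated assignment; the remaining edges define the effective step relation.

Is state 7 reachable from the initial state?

Answer: REACHABLE

Trace:
Guard filter leaves 15 enabled edge(s).
depth 0: {0}
depth 1: {5}  cumulative {0,5}
depth 2: {2}  cumulative {0,2,5}
depth 3: {1,3,8}  cumulative {0,1,2,3,5,8}
depth 4: {4,7}  cumulative {0,1,2,3,4,5,7,8}
Reachable = {0,1,2,3,4,5,7,8}
Path to 7: a·tau·b·a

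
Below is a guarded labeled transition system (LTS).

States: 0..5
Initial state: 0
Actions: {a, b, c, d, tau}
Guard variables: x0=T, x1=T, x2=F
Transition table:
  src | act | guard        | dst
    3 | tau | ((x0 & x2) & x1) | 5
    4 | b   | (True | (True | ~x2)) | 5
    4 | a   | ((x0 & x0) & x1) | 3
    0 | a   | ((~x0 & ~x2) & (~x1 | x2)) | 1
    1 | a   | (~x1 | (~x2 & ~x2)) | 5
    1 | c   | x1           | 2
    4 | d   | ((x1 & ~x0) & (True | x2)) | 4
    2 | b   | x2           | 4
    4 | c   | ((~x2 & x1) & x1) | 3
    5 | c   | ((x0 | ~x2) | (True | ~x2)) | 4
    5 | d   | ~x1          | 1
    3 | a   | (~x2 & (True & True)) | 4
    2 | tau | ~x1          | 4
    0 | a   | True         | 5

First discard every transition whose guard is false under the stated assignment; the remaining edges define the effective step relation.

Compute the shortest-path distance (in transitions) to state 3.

Answer: 3

Analysis:
BFS to 3:
  depth 0: {0}
  depth 1: {5}
  depth 2: {4}
  depth 3: {3}
first hit 3 at d=3 via a·c·a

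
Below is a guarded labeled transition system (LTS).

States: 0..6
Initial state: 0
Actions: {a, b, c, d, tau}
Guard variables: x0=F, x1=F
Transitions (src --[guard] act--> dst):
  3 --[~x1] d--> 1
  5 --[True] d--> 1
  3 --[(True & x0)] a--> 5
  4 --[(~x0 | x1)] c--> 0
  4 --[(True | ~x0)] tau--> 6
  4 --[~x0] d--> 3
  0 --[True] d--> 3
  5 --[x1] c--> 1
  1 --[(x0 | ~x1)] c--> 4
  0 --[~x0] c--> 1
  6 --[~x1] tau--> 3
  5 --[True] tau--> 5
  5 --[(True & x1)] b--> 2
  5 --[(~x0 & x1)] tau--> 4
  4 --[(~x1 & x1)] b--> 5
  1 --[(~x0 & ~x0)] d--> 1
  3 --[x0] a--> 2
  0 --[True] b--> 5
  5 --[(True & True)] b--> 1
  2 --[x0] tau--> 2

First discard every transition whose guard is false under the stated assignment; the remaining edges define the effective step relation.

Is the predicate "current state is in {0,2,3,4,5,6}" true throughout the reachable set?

Inv-set: {0,2,3,4,5,6}
R = {0,1,3,4,5,6}
  0: ok
  1: VIOLATES
  3: ok
  4: ok
  5: ok
  6: ok
witness against invariant: c → 1

Answer: INVARIANT VIOLATED at state 1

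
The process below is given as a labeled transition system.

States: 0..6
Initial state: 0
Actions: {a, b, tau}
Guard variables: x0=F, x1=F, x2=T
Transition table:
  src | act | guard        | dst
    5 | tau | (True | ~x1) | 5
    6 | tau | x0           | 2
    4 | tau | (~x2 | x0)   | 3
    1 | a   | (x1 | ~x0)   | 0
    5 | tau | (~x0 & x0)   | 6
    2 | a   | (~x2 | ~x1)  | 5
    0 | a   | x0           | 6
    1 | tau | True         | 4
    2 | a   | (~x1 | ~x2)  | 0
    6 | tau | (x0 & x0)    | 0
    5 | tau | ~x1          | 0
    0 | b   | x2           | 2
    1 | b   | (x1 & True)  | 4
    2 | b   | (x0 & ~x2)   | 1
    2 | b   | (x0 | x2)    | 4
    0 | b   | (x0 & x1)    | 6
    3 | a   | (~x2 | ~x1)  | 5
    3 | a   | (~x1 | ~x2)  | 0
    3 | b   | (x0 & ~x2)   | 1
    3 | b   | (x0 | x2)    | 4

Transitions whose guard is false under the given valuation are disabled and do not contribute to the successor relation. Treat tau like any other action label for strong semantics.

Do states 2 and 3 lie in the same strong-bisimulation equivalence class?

Bisimulation quotient by refinement:
  π0 = {{0,1,2,3,4,5,6}}
  π1 = {{0},{1},{2,3},{4,6},{5}}
Fixed point at round 2; 5 class(es).
class of 2: {2,3}; class of 3: {2,3}

Answer: BISIMILAR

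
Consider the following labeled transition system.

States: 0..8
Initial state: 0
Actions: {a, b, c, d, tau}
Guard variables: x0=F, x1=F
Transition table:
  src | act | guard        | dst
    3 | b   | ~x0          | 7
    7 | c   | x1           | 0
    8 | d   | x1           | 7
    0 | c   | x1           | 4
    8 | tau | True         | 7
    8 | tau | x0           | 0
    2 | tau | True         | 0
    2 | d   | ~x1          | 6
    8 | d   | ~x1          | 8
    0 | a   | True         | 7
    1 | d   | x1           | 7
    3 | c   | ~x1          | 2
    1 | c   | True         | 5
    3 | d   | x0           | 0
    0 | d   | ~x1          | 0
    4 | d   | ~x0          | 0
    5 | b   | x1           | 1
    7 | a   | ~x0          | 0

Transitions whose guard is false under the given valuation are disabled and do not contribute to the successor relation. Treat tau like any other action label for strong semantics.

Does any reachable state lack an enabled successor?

Reach set: {0,7}
  0: a→7  d→0  [2 out]
  7: a→0  [1 out]

Answer: DEADLOCK-FREE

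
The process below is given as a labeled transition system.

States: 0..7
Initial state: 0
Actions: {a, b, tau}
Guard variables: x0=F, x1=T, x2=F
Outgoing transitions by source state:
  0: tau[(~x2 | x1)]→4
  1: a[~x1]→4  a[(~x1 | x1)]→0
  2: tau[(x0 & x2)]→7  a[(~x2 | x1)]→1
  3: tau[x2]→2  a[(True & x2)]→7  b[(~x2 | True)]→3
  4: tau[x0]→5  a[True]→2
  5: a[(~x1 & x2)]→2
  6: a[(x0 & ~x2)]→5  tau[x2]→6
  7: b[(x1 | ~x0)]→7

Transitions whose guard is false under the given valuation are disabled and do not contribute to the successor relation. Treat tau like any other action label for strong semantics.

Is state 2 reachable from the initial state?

Answer: REACHABLE

Analysis:
Guard filter leaves 6 enabled edge(s).
L0 = {0}
L1 = {4}  total {0,4}
L2 = {2}  total {0,2,4}
L3 = {1}  total {0,1,2,4}
Reachable = {0,1,2,4}
Path to 2: tau·a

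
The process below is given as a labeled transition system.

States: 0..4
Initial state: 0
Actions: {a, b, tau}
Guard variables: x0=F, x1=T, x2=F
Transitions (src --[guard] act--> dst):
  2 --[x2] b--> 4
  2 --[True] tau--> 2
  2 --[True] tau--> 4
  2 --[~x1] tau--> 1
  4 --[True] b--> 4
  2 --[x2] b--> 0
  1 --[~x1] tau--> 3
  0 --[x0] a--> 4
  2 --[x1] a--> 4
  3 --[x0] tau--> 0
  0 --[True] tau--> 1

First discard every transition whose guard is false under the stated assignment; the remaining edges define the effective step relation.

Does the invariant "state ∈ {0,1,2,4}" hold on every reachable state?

Answer: INVARIANT HOLDS

Trace:
Allowed set {0,1,2,4}
Reach set: {0,1}
  0: ok
  1: ok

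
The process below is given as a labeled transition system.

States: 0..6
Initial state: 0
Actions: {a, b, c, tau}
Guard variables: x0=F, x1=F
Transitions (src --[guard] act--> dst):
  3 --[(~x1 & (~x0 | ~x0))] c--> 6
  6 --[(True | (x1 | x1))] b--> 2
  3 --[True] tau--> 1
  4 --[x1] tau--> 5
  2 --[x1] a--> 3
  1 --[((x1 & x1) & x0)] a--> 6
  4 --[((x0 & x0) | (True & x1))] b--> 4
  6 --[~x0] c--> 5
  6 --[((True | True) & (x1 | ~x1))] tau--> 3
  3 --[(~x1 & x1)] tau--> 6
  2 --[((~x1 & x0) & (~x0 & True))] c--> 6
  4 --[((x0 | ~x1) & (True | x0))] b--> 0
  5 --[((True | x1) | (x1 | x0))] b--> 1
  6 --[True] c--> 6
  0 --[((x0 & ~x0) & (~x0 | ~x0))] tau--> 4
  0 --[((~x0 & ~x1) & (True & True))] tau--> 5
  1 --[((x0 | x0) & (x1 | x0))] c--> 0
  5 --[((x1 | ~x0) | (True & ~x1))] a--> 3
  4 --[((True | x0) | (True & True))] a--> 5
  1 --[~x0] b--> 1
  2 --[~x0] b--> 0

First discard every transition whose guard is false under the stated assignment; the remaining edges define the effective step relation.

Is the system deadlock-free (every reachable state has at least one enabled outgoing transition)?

R = {0,1,2,3,5,6}
  0: tau→5  [deg 1]
  1: b→1  [deg 1]
  2: b→0  [deg 1]
  3: c→6  tau→1  [deg 2]
  5: a→3  b→1  [deg 2]
  6: b→2  c→5  c→6  tau→3  [deg 4]

Answer: DEADLOCK-FREE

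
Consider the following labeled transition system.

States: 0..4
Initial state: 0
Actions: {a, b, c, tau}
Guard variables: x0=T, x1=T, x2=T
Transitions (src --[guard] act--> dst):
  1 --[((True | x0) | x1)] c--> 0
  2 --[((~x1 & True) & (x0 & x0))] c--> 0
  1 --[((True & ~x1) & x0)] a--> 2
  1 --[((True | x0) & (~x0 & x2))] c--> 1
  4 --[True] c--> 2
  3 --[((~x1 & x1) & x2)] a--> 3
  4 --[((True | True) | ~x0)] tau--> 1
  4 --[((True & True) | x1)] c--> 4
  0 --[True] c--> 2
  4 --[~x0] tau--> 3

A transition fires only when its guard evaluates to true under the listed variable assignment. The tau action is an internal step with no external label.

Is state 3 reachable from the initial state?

After dropping false guards: 5 live edges.
depth 0: {0}
depth 1: {2}  cumulative {0,2}
R = {0,2}

Answer: UNREACHABLE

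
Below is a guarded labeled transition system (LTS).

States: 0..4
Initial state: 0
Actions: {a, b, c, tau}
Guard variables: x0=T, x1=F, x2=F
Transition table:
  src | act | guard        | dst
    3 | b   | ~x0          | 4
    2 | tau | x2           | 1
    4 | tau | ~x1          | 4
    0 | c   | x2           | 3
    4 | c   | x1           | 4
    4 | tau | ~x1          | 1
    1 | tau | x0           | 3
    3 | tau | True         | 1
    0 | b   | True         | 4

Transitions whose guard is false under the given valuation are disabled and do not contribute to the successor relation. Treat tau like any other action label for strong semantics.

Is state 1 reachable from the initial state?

Guard filter leaves 5 enabled edge(s).
L0 = {0}
L1 = {4}  now seen {0,4}
L2 = {1}  now seen {0,1,4}
L3 = {3}  now seen {0,1,3,4}
Reachable = {0,1,3,4}
Path to 1: b·tau

Answer: REACHABLE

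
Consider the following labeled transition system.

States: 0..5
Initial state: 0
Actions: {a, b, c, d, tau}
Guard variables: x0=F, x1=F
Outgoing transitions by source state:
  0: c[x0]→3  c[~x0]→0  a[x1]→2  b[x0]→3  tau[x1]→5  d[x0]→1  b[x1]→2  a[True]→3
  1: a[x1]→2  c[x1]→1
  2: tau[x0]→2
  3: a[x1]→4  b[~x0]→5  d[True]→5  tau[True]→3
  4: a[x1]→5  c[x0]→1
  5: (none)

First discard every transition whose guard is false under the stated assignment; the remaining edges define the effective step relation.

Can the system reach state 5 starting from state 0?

Answer: REACHABLE

Trace:
5 transition(s) survive guard evaluation.
L0 = {0}
L1 = {3}  total {0,3}
L2 = {5}  total {0,3,5}
R = {0,3,5}
trace reaching 5: a·b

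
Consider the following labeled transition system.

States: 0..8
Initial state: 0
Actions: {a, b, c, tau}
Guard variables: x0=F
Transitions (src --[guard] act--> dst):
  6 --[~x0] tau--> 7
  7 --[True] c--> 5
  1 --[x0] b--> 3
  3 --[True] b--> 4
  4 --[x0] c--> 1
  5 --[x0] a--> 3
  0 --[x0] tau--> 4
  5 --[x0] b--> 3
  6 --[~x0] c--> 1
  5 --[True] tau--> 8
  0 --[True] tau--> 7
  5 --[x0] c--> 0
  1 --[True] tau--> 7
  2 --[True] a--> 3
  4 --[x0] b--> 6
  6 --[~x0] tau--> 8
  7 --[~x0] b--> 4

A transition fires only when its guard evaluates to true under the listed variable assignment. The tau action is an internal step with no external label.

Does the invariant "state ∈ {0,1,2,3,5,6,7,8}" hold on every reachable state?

Safe = {0,1,2,3,5,6,7,8}
R = {0,4,5,7,8}
  0: ok
  4: VIOLATES
  5: ok
  7: ok
  8: ok
reach 4 via tau·b — violates

Answer: INVARIANT VIOLATED at state 4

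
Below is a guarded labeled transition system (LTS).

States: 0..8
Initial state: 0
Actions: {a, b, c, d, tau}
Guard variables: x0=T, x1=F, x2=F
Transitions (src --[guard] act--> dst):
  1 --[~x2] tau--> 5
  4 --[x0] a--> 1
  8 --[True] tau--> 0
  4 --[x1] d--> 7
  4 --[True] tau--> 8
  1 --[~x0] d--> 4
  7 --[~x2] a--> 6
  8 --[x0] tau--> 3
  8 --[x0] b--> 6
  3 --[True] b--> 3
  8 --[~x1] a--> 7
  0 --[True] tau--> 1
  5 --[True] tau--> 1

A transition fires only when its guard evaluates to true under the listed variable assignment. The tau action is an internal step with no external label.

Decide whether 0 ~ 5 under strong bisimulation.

Answer: BISIMILAR

Analysis:
Bisimulation quotient by refinement:
  P[0] = {{0,1,2,3,4,5,6,7,8}}
  P[1] = {{0,1,5},{2,6},{3},{4},{7},{8}}
stable after 2 split(s): 6 block(s)
0∈{0,1,5}, 5∈{0,1,5}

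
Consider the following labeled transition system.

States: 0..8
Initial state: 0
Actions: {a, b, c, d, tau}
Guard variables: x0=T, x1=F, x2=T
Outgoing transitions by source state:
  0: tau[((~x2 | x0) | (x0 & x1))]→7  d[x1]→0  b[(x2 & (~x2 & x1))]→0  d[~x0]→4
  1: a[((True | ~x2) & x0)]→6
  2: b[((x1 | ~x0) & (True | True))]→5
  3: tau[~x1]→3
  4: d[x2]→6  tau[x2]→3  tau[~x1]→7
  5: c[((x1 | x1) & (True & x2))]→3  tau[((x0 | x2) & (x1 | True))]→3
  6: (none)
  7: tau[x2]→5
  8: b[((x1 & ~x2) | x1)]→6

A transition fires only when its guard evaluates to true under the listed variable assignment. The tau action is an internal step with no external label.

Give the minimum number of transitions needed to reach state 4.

BFS to 4:
  depth 0: {0}
  depth 1: {7}
  depth 2: {5}
  depth 3: {3}
4 never appears.

Answer: UNREACHABLE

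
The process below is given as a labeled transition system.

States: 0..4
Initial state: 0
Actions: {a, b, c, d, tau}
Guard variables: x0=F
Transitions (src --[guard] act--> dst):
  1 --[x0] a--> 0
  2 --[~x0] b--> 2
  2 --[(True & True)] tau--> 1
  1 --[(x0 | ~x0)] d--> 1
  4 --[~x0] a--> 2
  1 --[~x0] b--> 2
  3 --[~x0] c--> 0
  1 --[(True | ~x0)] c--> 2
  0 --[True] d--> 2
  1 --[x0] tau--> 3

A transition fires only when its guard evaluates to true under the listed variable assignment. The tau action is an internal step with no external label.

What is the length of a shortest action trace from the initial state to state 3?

BFS to 3:
  L0 = {0}
  L1 = {2}
  L2 = {1}
3 never appears.

Answer: UNREACHABLE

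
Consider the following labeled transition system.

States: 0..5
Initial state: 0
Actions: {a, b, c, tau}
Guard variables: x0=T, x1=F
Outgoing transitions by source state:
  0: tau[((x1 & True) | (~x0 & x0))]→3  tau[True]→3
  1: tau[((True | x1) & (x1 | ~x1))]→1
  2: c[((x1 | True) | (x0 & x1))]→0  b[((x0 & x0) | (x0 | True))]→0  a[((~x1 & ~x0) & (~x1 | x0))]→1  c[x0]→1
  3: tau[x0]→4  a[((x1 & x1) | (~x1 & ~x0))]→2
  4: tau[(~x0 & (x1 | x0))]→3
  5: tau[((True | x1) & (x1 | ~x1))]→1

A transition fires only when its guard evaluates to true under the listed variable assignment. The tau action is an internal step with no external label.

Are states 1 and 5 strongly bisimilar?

Answer: BISIMILAR

Trace:
Compute ~ classes (split until stable):
  P[0] = {{0,1,2,3,4,5}}
  P[1] = {{0,1,3,5},{2},{4}}
  P[2] = {{0,1,5},{2},{3},{4}}
  P[3] = {{0},{1,5},{2},{3},{4}}
stable after 4 split(s): 5 block(s)
class of 1: {1,5}; class of 5: {1,5}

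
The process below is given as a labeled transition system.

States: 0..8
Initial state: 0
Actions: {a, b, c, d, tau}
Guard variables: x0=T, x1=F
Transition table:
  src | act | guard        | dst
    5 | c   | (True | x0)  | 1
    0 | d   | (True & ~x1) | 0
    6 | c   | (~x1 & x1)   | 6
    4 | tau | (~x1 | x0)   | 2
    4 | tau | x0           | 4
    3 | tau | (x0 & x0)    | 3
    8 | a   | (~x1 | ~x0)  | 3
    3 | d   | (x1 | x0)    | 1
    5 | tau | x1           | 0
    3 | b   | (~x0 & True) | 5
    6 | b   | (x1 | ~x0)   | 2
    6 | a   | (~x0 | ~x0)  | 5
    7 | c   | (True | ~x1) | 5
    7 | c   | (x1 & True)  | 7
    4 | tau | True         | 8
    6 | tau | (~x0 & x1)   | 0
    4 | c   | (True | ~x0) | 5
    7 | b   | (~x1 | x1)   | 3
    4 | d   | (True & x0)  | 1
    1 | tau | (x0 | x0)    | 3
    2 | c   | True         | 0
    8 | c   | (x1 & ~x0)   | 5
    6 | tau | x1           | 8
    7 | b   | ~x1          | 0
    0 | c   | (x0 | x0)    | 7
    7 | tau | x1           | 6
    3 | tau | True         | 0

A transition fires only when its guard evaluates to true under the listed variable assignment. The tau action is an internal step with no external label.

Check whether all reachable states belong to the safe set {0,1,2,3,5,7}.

Safe = {0,1,2,3,5,7}
Reach set: {0,1,3,5,7}
  0: ok
  1: ok
  3: ok
  5: ok
  7: ok

Answer: INVARIANT HOLDS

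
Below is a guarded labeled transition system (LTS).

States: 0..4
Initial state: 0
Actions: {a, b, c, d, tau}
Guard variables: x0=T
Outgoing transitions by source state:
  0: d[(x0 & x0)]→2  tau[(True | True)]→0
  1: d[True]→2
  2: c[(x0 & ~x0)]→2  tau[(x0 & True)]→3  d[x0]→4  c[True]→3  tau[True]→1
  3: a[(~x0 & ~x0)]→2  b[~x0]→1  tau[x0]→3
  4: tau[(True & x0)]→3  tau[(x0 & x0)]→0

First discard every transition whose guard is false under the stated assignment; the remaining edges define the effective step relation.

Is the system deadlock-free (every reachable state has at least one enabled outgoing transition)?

Answer: DEADLOCK-FREE

Trace:
Reachable = {0,1,2,3,4}
  0: d→2  tau→0  [2 exit(s)]
  1: d→2  [1 exit(s)]
  2: c→3  d→4  tau→1  tau→3  [4 exit(s)]
  3: tau→3  [1 exit(s)]
  4: tau→0  tau→3  [2 exit(s)]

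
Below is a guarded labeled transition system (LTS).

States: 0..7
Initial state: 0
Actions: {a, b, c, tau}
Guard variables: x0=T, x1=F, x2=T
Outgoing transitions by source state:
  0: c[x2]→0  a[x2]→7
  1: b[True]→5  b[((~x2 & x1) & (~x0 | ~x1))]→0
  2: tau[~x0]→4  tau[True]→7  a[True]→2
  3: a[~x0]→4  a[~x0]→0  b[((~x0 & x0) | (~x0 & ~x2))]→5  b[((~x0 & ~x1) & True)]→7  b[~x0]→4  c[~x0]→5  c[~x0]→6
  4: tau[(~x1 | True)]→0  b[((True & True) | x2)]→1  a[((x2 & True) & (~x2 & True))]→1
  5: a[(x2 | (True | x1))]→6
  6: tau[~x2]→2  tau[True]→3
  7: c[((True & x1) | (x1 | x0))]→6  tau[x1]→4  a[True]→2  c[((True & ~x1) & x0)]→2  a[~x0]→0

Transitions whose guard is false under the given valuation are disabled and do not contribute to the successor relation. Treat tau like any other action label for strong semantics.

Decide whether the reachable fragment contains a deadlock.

Answer: DEADLOCK at state 3

Working:
Reachable = {0,2,3,6,7}
  0: a→7  c→0  [2 exit(s)]
  2: a→2  tau→7  [2 exit(s)]
  3: ∅  [STUCK]
  6: tau→3  [1 exit(s)]
  7: a→2  c→2  c→6  [3 exit(s)]
Path to 3: a·c·tau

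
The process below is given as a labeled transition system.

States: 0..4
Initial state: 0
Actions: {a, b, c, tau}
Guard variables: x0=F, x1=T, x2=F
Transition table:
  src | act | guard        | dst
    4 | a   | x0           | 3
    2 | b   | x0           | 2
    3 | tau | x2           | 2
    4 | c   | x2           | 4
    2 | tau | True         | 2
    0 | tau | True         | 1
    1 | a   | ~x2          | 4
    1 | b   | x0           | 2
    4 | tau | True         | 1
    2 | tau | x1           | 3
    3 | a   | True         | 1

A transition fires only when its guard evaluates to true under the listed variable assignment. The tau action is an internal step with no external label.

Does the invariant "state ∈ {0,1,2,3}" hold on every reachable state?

Inv-set: {0,1,2,3}
Reachable = {0,1,4}
  0: ok
  1: ok
  4: outside
witness against invariant: tau·a → 4

Answer: INVARIANT VIOLATED at state 4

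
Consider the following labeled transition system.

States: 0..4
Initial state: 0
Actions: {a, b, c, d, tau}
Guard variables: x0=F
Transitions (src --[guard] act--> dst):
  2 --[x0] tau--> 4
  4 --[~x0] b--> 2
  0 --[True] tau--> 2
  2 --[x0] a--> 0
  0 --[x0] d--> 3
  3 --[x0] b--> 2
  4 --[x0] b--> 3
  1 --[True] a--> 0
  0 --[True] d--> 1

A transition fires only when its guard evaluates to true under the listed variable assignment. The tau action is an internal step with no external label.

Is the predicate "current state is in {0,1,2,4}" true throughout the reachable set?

Answer: INVARIANT HOLDS

Working:
Inv-set: {0,1,2,4}
R = {0,1,2}
  0: safe
  1: safe
  2: safe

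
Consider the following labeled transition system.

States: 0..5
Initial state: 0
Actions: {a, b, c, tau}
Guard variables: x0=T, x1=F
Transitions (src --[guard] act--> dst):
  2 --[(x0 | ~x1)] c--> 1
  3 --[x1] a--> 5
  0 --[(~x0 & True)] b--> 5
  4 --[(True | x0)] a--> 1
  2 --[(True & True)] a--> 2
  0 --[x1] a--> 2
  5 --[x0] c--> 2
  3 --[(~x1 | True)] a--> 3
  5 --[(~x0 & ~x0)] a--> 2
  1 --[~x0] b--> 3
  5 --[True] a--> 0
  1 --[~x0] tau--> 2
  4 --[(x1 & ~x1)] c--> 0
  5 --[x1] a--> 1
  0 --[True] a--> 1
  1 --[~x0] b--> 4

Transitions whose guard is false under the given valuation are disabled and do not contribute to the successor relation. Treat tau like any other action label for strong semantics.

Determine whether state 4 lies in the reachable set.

After dropping false guards: 7 live edges.
L0 = {0}
L1 = {1}  total {0,1}
Reachable = {0,1}

Answer: UNREACHABLE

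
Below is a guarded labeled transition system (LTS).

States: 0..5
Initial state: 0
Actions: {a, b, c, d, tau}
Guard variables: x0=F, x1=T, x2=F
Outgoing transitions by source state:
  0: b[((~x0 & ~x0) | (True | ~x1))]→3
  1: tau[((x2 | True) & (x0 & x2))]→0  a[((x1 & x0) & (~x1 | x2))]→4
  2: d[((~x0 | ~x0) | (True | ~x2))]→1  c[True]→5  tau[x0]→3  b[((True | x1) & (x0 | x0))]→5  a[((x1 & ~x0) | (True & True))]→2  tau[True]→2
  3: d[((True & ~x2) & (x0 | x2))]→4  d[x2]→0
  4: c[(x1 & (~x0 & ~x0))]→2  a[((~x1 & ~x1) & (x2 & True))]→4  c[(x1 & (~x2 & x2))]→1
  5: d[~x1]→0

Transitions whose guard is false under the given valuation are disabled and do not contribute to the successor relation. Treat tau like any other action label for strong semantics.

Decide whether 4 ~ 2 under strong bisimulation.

Bisimulation quotient by refinement:
  round 0: {{0,1,2,3,4,5}}
  round 1: {{0},{1,3,5},{2},{4}}
stable after 2 split(s): 4 block(s)
class of 4: {4}; class of 2: {2}

Answer: NOT BISIMILAR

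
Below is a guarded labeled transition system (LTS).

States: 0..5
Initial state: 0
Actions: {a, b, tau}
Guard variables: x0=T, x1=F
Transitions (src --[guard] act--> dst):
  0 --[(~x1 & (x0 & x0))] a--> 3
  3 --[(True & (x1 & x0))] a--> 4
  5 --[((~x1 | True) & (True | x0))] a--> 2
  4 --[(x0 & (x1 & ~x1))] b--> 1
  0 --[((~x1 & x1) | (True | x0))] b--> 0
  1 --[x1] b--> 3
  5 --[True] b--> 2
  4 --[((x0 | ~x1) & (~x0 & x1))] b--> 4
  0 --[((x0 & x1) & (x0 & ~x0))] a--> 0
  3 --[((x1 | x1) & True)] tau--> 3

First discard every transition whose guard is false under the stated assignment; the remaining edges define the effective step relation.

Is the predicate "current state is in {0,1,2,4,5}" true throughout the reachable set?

Answer: INVARIANT VIOLATED at state 3

Analysis:
Inv-set: {0,1,2,4,5}
Reachable = {0,3}
  0: ok
  3: ✗ unsafe
witness against invariant: a → 3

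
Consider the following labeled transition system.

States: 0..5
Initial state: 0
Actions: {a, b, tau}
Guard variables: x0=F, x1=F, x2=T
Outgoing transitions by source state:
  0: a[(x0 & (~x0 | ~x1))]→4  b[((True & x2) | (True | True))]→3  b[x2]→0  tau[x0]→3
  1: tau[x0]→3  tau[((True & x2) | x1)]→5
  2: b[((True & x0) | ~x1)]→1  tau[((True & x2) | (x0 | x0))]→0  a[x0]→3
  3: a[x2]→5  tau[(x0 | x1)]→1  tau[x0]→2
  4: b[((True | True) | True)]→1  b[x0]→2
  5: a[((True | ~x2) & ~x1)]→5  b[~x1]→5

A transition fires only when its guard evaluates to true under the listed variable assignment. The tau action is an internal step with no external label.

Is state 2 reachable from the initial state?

After dropping false guards: 9 live edges.
L0 = {0}
L1 = {3}  now seen {0,3}
L2 = {5}  now seen {0,3,5}
Reachable = {0,3,5}

Answer: UNREACHABLE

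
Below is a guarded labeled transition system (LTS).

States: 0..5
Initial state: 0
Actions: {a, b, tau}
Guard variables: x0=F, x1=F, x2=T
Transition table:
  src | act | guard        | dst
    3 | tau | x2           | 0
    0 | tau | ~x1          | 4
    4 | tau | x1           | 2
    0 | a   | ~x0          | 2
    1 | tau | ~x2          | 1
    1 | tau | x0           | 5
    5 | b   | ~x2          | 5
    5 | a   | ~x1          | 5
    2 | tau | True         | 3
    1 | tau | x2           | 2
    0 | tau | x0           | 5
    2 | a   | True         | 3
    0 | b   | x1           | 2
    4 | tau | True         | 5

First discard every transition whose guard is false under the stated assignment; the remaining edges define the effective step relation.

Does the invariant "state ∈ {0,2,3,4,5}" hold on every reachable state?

Allowed set {0,2,3,4,5}
Reach set: {0,2,3,4,5}
  0: ✓
  2: ✓
  3: ✓
  4: ✓
  5: ✓

Answer: INVARIANT HOLDS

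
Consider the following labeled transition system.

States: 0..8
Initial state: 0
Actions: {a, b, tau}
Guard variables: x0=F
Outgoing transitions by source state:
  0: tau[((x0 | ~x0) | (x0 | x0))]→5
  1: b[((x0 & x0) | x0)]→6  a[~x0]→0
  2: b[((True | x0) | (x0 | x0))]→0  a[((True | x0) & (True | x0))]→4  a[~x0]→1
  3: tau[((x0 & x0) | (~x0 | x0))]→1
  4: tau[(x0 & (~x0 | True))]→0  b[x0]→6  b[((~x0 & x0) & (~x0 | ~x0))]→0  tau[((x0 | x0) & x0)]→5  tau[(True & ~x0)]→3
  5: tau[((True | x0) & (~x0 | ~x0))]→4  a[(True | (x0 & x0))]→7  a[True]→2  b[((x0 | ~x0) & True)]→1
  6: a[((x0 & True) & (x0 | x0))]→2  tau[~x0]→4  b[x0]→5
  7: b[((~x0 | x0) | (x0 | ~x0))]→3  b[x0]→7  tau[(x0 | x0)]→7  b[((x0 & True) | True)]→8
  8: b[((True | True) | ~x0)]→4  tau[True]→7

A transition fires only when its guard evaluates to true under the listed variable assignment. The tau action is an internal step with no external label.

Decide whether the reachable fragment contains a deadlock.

Reachable = {0,1,2,3,4,5,7,8}
  0: tau→5  [1 out]
  1: a→0  [1 out]
  2: a→1  a→4  b→0  [3 out]
  3: tau→1  [1 out]
  4: tau→3  [1 out]
  5: a→2  a→7  b→1  tau→4  [4 out]
  7: b→3  b→8  [2 out]
  8: b→4  tau→7  [2 out]

Answer: DEADLOCK-FREE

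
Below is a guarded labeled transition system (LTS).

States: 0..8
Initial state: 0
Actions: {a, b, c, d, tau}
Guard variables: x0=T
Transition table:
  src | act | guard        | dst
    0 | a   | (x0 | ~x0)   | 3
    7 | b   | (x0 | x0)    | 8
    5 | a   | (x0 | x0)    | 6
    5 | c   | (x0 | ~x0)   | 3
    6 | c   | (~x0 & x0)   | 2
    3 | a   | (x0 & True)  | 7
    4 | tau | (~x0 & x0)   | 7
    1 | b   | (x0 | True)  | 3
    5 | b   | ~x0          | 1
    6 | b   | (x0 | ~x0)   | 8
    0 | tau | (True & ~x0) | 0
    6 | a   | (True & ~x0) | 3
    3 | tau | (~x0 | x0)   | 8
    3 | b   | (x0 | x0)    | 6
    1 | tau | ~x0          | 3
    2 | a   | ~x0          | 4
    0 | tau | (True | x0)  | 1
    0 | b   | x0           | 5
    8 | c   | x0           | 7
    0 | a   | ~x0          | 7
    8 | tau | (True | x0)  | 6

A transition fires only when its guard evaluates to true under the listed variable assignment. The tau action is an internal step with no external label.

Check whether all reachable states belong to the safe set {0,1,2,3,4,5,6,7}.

Answer: INVARIANT VIOLATED at state 8

Trace:
Inv-set: {0,1,2,3,4,5,6,7}
R = {0,1,3,5,6,7,8}
  0: ok
  1: ok
  3: ok
  5: ok
  6: ok
  7: ok
  8: outside
counterexample path to 8: a·tau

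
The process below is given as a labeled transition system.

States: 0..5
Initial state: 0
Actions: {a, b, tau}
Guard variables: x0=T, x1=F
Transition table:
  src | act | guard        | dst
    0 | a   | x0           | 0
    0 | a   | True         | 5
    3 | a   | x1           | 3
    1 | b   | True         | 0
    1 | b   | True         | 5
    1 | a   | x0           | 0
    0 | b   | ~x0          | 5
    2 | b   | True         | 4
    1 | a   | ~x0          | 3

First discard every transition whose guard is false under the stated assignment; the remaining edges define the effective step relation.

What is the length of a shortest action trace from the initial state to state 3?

Answer: UNREACHABLE

Trace:
BFS to 3:
  depth 0: {0}
  depth 1: {5}
3 never appears.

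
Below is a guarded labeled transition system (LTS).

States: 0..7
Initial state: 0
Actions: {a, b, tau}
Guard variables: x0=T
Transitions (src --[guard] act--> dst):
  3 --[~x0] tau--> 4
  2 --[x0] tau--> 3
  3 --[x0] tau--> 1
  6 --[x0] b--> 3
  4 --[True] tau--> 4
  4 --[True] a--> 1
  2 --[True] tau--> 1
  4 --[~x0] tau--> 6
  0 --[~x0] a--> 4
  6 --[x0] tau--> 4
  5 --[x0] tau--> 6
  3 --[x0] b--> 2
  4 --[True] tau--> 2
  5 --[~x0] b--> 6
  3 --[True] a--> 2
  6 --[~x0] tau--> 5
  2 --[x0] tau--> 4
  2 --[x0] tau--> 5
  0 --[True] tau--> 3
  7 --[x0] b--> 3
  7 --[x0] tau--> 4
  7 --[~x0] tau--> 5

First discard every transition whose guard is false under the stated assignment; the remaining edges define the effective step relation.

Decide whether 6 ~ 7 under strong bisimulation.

Answer: BISIMILAR

Trace:
Compute ~ classes (split until stable):
  P[0] = {{0,1,2,3,4,5,6,7}}
  P[1] = {{0,2,5},{1},{3},{4},{6,7}}
  P[2] = {{0},{1},{2},{3},{4},{5},{6,7}}
7 equivalence class(es) (converged in 3)
6∈{6,7}, 7∈{6,7}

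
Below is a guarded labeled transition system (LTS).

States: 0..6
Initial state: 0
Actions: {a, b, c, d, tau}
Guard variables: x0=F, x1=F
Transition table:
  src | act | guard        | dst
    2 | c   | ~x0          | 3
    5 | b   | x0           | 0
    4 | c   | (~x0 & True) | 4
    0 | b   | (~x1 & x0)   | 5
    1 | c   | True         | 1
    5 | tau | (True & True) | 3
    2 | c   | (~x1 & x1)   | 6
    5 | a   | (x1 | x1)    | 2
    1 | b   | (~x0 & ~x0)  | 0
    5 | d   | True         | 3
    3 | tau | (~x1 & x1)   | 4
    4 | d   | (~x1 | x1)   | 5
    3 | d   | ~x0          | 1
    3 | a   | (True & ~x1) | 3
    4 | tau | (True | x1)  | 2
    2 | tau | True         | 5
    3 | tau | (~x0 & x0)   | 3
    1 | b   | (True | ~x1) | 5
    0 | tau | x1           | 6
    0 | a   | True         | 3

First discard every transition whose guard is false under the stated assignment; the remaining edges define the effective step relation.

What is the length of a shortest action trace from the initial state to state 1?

Answer: 2

Trace:
Breadth-first toward 1:
  L0 = {0}
  L1 = {3}
  L2 = {1}
first hit 1 at d=2 via a·d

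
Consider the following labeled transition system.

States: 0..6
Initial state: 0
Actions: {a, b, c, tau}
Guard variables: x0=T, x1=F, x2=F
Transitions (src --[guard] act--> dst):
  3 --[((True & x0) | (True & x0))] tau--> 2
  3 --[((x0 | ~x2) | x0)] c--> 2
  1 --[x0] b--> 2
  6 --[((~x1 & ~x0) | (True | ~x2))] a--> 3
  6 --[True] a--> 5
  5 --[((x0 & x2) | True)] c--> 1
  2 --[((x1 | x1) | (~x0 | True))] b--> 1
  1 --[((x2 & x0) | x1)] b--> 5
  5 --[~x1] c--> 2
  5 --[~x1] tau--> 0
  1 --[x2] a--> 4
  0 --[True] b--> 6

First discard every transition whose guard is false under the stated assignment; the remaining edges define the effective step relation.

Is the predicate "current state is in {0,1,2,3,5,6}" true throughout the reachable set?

Answer: INVARIANT HOLDS

Trace:
Safe = {0,1,2,3,5,6}
Reach set: {0,1,2,3,5,6}
  0: safe
  1: safe
  2: safe
  3: safe
  5: safe
  6: safe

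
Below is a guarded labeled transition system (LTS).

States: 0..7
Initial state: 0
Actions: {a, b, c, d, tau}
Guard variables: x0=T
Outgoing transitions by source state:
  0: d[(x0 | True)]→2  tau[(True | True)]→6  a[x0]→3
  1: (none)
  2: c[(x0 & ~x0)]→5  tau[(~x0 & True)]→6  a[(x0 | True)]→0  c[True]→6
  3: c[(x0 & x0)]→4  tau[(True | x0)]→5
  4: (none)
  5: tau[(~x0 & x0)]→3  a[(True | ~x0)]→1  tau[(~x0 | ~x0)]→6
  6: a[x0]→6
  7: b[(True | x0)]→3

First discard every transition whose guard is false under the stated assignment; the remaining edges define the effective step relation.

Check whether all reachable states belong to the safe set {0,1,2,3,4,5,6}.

Answer: INVARIANT HOLDS

Working:
Safe = {0,1,2,3,4,5,6}
R = {0,1,2,3,4,5,6}
  0: ✓
  1: ✓
  2: ✓
  3: ✓
  4: ✓
  5: ✓
  6: ✓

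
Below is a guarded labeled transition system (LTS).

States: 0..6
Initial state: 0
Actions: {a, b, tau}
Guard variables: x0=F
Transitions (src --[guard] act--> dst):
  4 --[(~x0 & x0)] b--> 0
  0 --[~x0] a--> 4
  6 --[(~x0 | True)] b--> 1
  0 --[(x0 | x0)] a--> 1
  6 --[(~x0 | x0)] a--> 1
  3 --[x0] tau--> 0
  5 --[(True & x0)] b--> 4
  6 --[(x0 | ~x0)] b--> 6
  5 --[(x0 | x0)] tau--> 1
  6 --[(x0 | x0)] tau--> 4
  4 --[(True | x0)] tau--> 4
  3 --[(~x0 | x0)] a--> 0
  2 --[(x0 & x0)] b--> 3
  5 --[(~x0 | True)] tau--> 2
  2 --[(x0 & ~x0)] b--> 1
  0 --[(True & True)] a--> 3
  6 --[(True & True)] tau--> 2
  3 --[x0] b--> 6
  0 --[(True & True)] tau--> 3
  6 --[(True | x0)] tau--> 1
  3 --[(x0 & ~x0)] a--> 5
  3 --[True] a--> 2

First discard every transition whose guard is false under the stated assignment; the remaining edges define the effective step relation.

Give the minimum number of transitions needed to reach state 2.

Answer: 2

Working:
Breadth-first toward 2:
  L0 = {0}
  L1 = {3,4}
  L2 = {2}
first hit 2 at d=2 via a·a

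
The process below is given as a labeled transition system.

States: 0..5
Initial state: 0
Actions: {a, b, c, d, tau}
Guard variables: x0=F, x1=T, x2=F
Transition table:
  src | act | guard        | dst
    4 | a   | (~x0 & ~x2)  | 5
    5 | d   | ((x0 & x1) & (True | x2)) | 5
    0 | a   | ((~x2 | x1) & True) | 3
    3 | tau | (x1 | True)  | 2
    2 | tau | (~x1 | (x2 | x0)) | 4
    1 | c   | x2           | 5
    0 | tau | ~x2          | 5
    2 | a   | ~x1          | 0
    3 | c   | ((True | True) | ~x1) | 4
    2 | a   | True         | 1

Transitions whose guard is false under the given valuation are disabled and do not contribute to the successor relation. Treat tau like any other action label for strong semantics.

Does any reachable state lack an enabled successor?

Answer: DEADLOCK at state 1

Trace:
R = {0,1,2,3,4,5}
  0: a→3  tau→5  [2 out]
  1: ∅  [no exit]
  2: a→1  [1 out]
  3: c→4  tau→2  [2 out]
  4: a→5  [1 out]
  5: ∅  [no exit]
trace reaching 1: a·tau·a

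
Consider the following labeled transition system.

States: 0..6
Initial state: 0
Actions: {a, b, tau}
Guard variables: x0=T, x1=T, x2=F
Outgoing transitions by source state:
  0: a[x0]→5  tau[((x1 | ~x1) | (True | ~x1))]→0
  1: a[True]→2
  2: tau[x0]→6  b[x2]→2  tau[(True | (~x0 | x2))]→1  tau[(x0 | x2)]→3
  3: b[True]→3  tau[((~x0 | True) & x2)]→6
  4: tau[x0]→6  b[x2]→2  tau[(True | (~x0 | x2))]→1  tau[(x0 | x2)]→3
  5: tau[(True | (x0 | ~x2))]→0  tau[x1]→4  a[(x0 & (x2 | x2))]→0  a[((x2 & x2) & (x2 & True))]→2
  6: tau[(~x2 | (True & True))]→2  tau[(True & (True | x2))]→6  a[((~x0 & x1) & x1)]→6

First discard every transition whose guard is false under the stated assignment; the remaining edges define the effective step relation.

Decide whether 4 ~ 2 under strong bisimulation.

Compute ~ classes (split until stable):
  round 0: {{0,1,2,3,4,5,6}}
  round 1: {{0},{1},{2,4,5,6},{3}}
  round 2: {{0},{1},{2,4},{3},{5},{6}}
Fixed point at round 3; 6 class(es).
[4]={2,4}  [2]={2,4}

Answer: BISIMILAR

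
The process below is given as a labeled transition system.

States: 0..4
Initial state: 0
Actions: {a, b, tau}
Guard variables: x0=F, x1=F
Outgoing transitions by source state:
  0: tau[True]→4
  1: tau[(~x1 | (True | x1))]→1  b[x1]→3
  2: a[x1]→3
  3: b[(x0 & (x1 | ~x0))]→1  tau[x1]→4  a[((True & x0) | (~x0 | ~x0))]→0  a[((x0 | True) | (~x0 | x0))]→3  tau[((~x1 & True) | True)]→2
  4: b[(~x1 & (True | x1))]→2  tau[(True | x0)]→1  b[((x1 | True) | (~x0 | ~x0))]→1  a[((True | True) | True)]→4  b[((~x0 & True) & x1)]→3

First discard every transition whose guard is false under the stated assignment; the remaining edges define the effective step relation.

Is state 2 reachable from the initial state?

Answer: REACHABLE

Working:
After dropping false guards: 9 live edges.
depth 0: {0}
depth 1: {4}  cumulative {0,4}
depth 2: {1,2}  cumulative {0,1,2,4}
Reachable = {0,1,2,4}
Path to 2: tau·b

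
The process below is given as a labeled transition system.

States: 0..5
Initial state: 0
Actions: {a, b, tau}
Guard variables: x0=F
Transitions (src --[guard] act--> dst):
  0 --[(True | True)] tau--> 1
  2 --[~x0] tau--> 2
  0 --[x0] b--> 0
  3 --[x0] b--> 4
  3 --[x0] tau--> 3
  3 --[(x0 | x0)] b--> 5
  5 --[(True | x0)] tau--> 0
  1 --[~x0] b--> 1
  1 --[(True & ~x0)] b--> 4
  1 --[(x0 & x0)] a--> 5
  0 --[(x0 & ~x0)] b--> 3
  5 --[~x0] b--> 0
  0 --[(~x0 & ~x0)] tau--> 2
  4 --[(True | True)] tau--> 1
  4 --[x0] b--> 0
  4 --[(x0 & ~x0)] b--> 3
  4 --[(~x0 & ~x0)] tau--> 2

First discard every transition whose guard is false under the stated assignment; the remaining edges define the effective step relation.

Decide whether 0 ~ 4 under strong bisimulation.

Answer: BISIMILAR

Analysis:
Refine partition for ~:
  round 0: {{0,1,2,3,4,5}}
  round 1: {{0,2,4},{1},{3},{5}}
  round 2: {{0,4},{1},{2},{3},{5}}
stable after 3 split(s): 5 block(s)
[0]={0,4}  [4]={0,4}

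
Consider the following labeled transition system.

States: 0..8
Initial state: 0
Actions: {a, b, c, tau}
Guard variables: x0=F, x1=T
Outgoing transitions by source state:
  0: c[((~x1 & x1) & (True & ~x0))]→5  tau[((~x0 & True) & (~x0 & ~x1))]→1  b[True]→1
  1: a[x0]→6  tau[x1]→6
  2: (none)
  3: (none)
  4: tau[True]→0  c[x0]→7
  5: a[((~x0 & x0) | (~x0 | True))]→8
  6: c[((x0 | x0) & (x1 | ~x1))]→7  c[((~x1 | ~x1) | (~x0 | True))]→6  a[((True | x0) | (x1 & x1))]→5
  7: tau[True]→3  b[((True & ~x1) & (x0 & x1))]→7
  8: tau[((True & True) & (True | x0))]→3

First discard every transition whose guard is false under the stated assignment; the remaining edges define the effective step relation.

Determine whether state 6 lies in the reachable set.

Answer: REACHABLE

Analysis:
Guard filter leaves 8 enabled edge(s).
Layer 0: {0}
Layer 1: {1}  total {0,1}
Layer 2: {6}  total {0,1,6}
Layer 3: {5}  total {0,1,5,6}
Layer 4: {8}  total {0,1,5,6,8}
Layer 5: {3}  total {0,1,3,5,6,8}
Reach set: {0,1,3,5,6,8}
Path to 6: b·tau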